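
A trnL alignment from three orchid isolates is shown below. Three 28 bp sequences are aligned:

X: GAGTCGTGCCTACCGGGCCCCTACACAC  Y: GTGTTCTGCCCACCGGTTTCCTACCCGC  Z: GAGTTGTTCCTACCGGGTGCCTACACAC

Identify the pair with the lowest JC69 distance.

X–Y: 9/28 differ, p = 0.321, d = 0.420.
X–Z: 4/28 differ, p = 0.143, d = 0.158.
Y–Z: 8/28 differ, p = 0.286, d = 0.360.
The smallest distance is between X and Z.

X and Z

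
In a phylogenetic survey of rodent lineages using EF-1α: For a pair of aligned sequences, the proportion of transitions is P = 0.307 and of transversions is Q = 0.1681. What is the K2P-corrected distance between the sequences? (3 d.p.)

0.864

Under the Kimura two-parameter model, d = −½ ln(1 − 2P − Q) − ¼ ln(1 − 2Q).
1 − 2P − Q = 0.2179, giving −½ ln(0.2179) = 0.761860.
1 − 2Q = 0.6638, giving −¼ ln(0.6638) = 0.102444.
d = 0.761860 + 0.102444 = 0.864304.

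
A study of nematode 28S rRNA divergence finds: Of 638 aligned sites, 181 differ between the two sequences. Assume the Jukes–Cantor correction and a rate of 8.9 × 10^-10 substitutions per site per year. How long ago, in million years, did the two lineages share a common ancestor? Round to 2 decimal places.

200.24

p = 181/638 ≈ 0.283699.
d = −(3/4) ln(1 − 4p/3) = −0.75 ln(1 − 0.378265) = −0.75 ln(0.621735)
  = −0.75 × (-0.475241) = 0.356431 substitutions/site.
Under a molecular clock d = 2μt, so t = d/(2μ) = 0.356431 / (2 × 8.9 × 10^-10) = 200.24 million years.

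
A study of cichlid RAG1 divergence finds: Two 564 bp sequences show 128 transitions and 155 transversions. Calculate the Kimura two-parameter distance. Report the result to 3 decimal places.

P = 128/564 ≈ 0.22695 and Q = 155/564 ≈ 0.274823.
Under the Kimura two-parameter model, d = −½ ln(1 − 2P − Q) − ¼ ln(1 − 2Q).
1 − 2P − Q = 0.271277, giving −½ ln(0.271277) = 0.652307.
1 − 2Q = 0.450354, giving −¼ ln(0.450354) = 0.199430.
d = 0.652307 + 0.199430 = 0.851737.

0.852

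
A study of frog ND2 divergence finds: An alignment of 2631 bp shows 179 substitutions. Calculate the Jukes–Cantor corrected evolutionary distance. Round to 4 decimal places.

p = 179/2631 ≈ 0.068035.
d = −(3/4) ln(1 − 4p/3) = −0.75 ln(1 − 0.090713) = −0.75 ln(0.909287)
  = −0.75 × (-0.095095) = 0.071321 substitutions/site.

0.0713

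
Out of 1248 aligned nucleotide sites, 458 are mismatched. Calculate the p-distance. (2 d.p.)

p = 458/1248 = 0.366987… ≈ 0.37 (to 2 d.p.).

0.37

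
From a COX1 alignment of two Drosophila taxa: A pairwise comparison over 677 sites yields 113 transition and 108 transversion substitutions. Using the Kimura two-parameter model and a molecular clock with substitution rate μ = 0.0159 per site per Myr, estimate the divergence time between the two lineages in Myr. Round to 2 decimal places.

P = 113/677 ≈ 0.166913 and Q = 108/677 ≈ 0.159527.
Under the Kimura two-parameter model, d = −½ ln(1 − 2P − Q) − ¼ ln(1 − 2Q).
1 − 2P − Q = 0.506647, giving −½ ln(0.506647) = 0.339970.
1 − 2Q = 0.680946, giving −¼ ln(0.680946) = 0.096068.
d = 0.339970 + 0.096068 = 0.436038.
Under a molecular clock d = 2μt, so t = d/(2μ) = 0.436038 / (2 × 0.0159) = 13.71 Myr.

13.71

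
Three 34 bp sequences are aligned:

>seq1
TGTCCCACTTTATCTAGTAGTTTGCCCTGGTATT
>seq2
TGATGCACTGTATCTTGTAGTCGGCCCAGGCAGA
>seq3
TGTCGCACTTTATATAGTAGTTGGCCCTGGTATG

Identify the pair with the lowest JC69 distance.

seq1 and seq3

seq1–seq2: 11/34 differ, p = 0.324, d = 0.423.
seq1–seq3: 4/34 differ, p = 0.118, d = 0.128.
seq2–seq3: 10/34 differ, p = 0.294, d = 0.373.
The smallest distance is between seq1 and seq3.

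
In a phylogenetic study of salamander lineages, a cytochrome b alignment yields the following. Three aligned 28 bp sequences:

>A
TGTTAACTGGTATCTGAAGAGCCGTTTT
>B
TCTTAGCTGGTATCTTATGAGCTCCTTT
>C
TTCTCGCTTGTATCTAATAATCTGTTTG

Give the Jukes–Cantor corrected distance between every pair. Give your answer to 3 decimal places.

A–B: 7/28 sites differ → p = 0.25, d = −0.75 ln(1 − 0.333333) = 0.304098 ≈ 0.304.
A–C: 11/28 sites differ → p ≈ 0.392857, d = −0.75 ln(1 − 0.523809) = 0.556452 ≈ 0.556.
B–C: 10/28 sites differ → p ≈ 0.357143, d = −0.75 ln(1 − 0.476191) = 0.484971 ≈ 0.485.

d(A,B) = 0.304, d(A,C) = 0.556, d(B,C) = 0.485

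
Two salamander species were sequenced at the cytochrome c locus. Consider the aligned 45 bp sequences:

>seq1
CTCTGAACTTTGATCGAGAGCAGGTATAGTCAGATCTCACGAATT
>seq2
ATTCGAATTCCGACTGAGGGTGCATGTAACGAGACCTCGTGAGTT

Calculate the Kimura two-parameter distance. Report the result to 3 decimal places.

1.043

Of 45 sites, 18 differences are transitions and 3 are transversions, so P = 18/45 = 0.4 and Q = 3/45 ≈ 0.066667.
Under the Kimura two-parameter model, d = −½ ln(1 − 2P − Q) − ¼ ln(1 − 2Q).
1 − 2P − Q = 0.133333, giving −½ ln(0.133333) = 1.007453.
1 − 2Q = 0.866666, giving −¼ ln(0.866666) = 0.035775.
d = 1.007453 + 0.035775 = 1.043228.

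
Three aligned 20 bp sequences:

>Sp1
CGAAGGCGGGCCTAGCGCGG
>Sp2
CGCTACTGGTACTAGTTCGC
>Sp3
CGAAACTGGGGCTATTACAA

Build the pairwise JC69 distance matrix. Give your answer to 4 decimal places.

d(Sp1,Sp2) = 0.8240, d(Sp1,Sp3) = 0.6872, d(Sp2,Sp3) = 0.5716

Sp1–Sp2: 10/20 sites differ → p = 0.5, d = −0.75 ln(1 − 0.666667) = 0.823960 ≈ 0.8240.
Sp1–Sp3: 9/20 sites differ → p = 0.45, d = −0.75 ln(1 − 0.6) = 0.687218 ≈ 0.6872.
Sp2–Sp3: 8/20 sites differ → p = 0.4, d = −0.75 ln(1 − 0.533333) = 0.571605 ≈ 0.5716.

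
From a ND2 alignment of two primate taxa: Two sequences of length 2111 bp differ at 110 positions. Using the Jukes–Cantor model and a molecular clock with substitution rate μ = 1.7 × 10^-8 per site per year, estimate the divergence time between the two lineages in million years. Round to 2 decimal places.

p = 110/2111 ≈ 0.052108.
d = −(3/4) ln(1 − 4p/3) = −0.75 ln(1 − 0.069477) = −0.75 ln(0.930523)
  = −0.75 × (-0.072008) = 0.054006 substitutions/site.
Under a molecular clock d = 2μt, so t = d/(2μ) = 0.054006 / (2 × 1.7 × 10^-8) = 1.59 million years.

1.59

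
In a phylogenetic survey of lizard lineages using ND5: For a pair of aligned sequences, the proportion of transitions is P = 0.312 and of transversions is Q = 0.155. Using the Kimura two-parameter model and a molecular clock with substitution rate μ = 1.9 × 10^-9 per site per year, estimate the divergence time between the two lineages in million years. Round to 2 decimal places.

223.04

Under the Kimura two-parameter model, d = −½ ln(1 − 2P − Q) − ¼ ln(1 − 2Q).
1 − 2P − Q = 0.221, giving −½ ln(0.221) = 0.754796.
1 − 2Q = 0.69, giving −¼ ln(0.69) = 0.092766.
d = 0.754796 + 0.092766 = 0.847562.
Under a molecular clock d = 2μt, so t = d/(2μ) = 0.847562 / (2 × 1.9 × 10^-9) = 223.04 million years.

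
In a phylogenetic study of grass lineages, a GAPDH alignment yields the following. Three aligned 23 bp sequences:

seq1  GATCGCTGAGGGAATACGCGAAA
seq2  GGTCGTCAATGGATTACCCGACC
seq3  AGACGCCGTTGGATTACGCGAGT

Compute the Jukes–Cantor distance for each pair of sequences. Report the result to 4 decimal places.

seq1–seq2: 9/23 sites differ → p ≈ 0.391304, d = −0.75 ln(1 − 0.521739) = 0.553199 ≈ 0.5532.
seq1–seq3: 9/23 sites differ → p ≈ 0.391304, d = −0.75 ln(1 − 0.521739) = 0.553199 ≈ 0.5532.
seq2–seq3: 8/23 sites differ → p ≈ 0.347826, d = −0.75 ln(1 − 0.463768) = 0.467391 ≈ 0.4674.

d(seq1,seq2) = 0.5532, d(seq1,seq3) = 0.5532, d(seq2,seq3) = 0.4674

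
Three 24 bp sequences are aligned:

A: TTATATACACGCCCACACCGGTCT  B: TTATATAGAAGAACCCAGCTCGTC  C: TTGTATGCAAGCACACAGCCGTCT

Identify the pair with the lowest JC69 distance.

A and C

A–B: 11/24 differ, p = 0.458, d = 0.708.
A–C: 6/24 differ, p = 0.250, d = 0.304.
B–C: 10/24 differ, p = 0.417, d = 0.608.
The smallest distance is between A and C.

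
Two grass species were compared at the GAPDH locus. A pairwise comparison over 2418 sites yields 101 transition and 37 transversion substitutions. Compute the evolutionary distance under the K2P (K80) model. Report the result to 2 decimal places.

P = 101/2418 ≈ 0.04177 and Q = 37/2418 ≈ 0.015302.
Under the Kimura two-parameter model, d = −½ ln(1 − 2P − Q) − ¼ ln(1 − 2Q).
1 − 2P − Q = 0.901158, giving −½ ln(0.901158) = 0.052037.
1 − 2Q = 0.969396, giving −¼ ln(0.969396) = 0.007771.
d = 0.052037 + 0.007771 = 0.059808.

0.06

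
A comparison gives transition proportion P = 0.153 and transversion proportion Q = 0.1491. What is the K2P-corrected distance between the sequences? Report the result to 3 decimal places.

Under the Kimura two-parameter model, d = −½ ln(1 − 2P − Q) − ¼ ln(1 − 2Q).
1 − 2P − Q = 0.5449, giving −½ ln(0.5449) = 0.303576.
1 − 2Q = 0.7018, giving −¼ ln(0.7018) = 0.088527.
d = 0.303576 + 0.088527 = 0.392103.

0.392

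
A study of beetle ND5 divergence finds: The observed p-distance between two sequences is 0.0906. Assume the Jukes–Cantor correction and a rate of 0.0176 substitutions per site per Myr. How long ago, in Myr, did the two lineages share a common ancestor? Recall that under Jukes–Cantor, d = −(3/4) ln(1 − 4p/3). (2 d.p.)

d = −(3/4) ln(1 − 4p/3) = −0.75 ln(1 − 0.1208) = −0.75 ln(0.8792)
  = −0.75 × (-0.128743) = 0.096557 substitutions/site.
Under a molecular clock d = 2μt, so t = d/(2μ) = 0.096557 / (2 × 0.0176) = 2.74 Myr.

2.74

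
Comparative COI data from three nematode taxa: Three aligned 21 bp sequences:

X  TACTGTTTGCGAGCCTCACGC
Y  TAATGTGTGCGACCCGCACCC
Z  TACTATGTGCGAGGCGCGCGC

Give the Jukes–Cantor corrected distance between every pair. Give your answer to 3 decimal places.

d(X,Y) = 0.286, d(X,Z) = 0.286, d(Y,Z) = 0.360

X–Y: 5/21 sites differ → p ≈ 0.238095, d = −0.75 ln(1 − 0.31746) = 0.286451 ≈ 0.286.
X–Z: 5/21 sites differ → p ≈ 0.238095, d = −0.75 ln(1 − 0.31746) = 0.286451 ≈ 0.286.
Y–Z: 6/21 sites differ → p ≈ 0.285714, d = −0.75 ln(1 − 0.380952) = 0.359679 ≈ 0.360.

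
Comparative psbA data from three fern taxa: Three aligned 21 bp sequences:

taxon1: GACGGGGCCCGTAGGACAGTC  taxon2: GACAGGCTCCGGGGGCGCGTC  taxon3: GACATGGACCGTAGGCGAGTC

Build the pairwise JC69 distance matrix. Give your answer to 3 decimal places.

taxon1–taxon2: 8/21 sites differ → p ≈ 0.380952, d = −0.75 ln(1 − 0.507936) = 0.531860 ≈ 0.532.
taxon1–taxon3: 5/21 sites differ → p ≈ 0.238095, d = −0.75 ln(1 − 0.31746) = 0.286451 ≈ 0.286.
taxon2–taxon3: 6/21 sites differ → p ≈ 0.285714, d = −0.75 ln(1 − 0.380952) = 0.359679 ≈ 0.360.

d(taxon1,taxon2) = 0.532, d(taxon1,taxon3) = 0.286, d(taxon2,taxon3) = 0.360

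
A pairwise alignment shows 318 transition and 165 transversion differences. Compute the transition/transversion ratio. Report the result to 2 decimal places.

1.93

R = 318/165 = 1.927272… ≈ 1.93 (to 2 d.p.).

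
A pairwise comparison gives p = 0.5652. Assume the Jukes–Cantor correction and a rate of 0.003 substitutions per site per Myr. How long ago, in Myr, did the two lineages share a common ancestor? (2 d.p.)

175.10

d = −(3/4) ln(1 − 4p/3) = −0.75 ln(1 − 0.7536) = −0.75 ln(0.2464)
  = −0.75 × (-1.400799) = 1.050599 substitutions/site.
Under a molecular clock d = 2μt, so t = d/(2μ) = 1.050599 / (2 × 0.003) = 175.10 Myr.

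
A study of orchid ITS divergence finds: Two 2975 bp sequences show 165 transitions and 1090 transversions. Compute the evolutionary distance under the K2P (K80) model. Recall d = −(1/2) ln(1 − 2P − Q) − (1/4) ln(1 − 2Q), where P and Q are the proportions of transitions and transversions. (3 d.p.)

P = 165/2975 ≈ 0.055462 and Q = 1090/2975 ≈ 0.366387.
Under the Kimura two-parameter model, d = −½ ln(1 − 2P − Q) − ¼ ln(1 − 2Q).
1 − 2P − Q = 0.522689, giving −½ ln(0.522689) = 0.324384.
1 − 2Q = 0.267226, giving −¼ ln(0.267226) = 0.329915.
d = 0.324384 + 0.329915 = 0.654299.

0.654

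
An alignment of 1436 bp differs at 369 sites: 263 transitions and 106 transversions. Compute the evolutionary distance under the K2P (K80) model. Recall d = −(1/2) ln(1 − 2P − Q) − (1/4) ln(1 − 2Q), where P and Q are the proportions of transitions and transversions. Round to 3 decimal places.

P = 263/1436 ≈ 0.183148 and Q = 106/1436 ≈ 0.073816.
Under the Kimura two-parameter model, d = −½ ln(1 − 2P − Q) − ¼ ln(1 − 2Q).
1 − 2P − Q = 0.559888, giving −½ ln(0.559888) = 0.290009.
1 − 2Q = 0.852368, giving −¼ ln(0.852368) = 0.039934.
d = 0.290009 + 0.039934 = 0.329943.

0.330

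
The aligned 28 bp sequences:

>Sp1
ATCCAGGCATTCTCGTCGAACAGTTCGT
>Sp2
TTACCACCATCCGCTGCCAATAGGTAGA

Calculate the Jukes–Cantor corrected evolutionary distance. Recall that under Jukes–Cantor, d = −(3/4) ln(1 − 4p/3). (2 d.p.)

The sequences differ at 14 of 28 sites, so p = 14/28 = 0.5.
d = −(3/4) ln(1 − 4p/3) = −0.75 ln(1 − 0.666667) = −0.75 ln(0.333333)
  = −0.75 × (-1.098613) = 0.823960 substitutions/site.

0.82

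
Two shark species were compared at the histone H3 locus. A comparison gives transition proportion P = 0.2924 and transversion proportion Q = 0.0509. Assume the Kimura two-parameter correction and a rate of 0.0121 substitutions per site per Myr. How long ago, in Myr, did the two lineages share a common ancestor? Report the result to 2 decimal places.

21.97

Under the Kimura two-parameter model, d = −½ ln(1 − 2P − Q) − ¼ ln(1 − 2Q).
1 − 2P − Q = 0.3643, giving −½ ln(0.3643) = 0.504889.
1 − 2Q = 0.8982, giving −¼ ln(0.8982) = 0.026841.
d = 0.504889 + 0.026841 = 0.531730.
Under a molecular clock d = 2μt, so t = d/(2μ) = 0.531730 / (2 × 0.0121) = 21.97 Myr.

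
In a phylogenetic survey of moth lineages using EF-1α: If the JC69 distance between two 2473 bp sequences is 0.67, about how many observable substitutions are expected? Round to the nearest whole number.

1096

Invert JC69: p = (3/4)(1 − e^(−4d/3)) = 0.75 × (1 − e^(-0.893333)) = 0.75 × (1 − 0.409289) = 0.443033.
Expected differing sites = pL ≈ 0.443033 × 2473 = 1095.620609 ≈ 1096.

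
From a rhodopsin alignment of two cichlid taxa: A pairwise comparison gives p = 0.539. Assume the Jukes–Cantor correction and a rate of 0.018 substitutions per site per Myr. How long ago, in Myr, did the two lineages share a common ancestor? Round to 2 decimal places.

d = −(3/4) ln(1 − 4p/3) = −0.75 ln(1 − 0.718667) = −0.75 ln(0.281333)
  = −0.75 × (-1.268216) = 0.951162 substitutions/site.
Under a molecular clock d = 2μt, so t = d/(2μ) = 0.951162 / (2 × 0.018) = 26.42 Myr.

26.42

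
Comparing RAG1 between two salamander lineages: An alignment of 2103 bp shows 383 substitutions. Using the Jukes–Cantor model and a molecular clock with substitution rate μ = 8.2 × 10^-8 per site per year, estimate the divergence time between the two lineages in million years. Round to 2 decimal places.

1.27

p = 383/2103 ≈ 0.182121.
d = −(3/4) ln(1 − 4p/3) = −0.75 ln(1 − 0.242828) = −0.75 ln(0.757172)
  = −0.75 × (-0.278165) = 0.208624 substitutions/site.
Under a molecular clock d = 2μt, so t = d/(2μ) = 0.208624 / (2 × 8.2 × 10^-8) = 1.27 million years.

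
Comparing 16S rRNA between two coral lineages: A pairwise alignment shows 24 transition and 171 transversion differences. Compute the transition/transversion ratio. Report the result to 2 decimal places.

R = 24/171 = 0.140350… ≈ 0.14 (to 2 d.p.).

0.14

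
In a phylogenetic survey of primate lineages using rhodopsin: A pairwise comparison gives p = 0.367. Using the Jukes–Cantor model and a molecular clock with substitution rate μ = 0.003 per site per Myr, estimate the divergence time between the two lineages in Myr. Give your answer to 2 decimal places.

d = −(3/4) ln(1 − 4p/3) = −0.75 ln(1 − 0.489333) = −0.75 ln(0.510667)
  = −0.75 × (-0.672038) = 0.504029 substitutions/site.
Under a molecular clock d = 2μt, so t = d/(2μ) = 0.504029 / (2 × 0.003) = 84.00 Myr.

84.00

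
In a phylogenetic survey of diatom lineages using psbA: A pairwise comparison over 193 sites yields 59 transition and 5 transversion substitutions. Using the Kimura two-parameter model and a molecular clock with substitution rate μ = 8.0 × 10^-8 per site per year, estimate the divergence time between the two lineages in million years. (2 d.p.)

3.25

P = 59/193 ≈ 0.305699 and Q = 5/193 ≈ 0.025907.
Under the Kimura two-parameter model, d = −½ ln(1 − 2P − Q) − ¼ ln(1 − 2Q).
1 − 2P − Q = 0.362695, giving −½ ln(0.362695) = 0.507097.
1 − 2Q = 0.948186, giving −¼ ln(0.948186) = 0.013301.
d = 0.507097 + 0.013301 = 0.520398.
Under a molecular clock d = 2μt, so t = d/(2μ) = 0.520398 / (2 × 8.0 × 10^-8) = 3.25 million years.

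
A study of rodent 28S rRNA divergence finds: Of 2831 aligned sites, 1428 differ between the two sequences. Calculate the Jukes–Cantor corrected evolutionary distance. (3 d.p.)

0.837

p = 1428/2831 ≈ 0.504415.
d = −(3/4) ln(1 − 4p/3) = −0.75 ln(1 − 0.672553) = −0.75 ln(0.327447)
  = −0.75 × (-1.116429) = 0.837322 substitutions/site.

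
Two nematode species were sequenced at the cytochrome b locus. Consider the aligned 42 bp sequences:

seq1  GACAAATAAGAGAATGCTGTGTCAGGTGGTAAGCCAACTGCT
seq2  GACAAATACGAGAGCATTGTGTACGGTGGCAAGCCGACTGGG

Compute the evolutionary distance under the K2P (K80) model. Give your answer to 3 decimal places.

Of 42 sites, 6 differences are transitions and 5 are transversions, so P = 6/42 ≈ 0.142857 and Q = 5/42 ≈ 0.119048.
Under the Kimura two-parameter model, d = −½ ln(1 − 2P − Q) − ¼ ln(1 − 2Q).
1 − 2P − Q = 0.595238, giving −½ ln(0.595238) = 0.259397.
1 − 2Q = 0.761904, giving −¼ ln(0.761904) = 0.067984.
d = 0.259397 + 0.067984 = 0.327381.

0.327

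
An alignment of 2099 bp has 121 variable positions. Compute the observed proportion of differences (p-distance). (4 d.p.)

p = 121/2099 = 0.057646… ≈ 0.0576 (to 4 d.p.).

0.0576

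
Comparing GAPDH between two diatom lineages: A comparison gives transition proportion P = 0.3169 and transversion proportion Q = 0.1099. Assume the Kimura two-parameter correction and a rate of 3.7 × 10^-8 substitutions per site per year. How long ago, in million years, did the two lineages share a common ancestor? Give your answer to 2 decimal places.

Under the Kimura two-parameter model, d = −½ ln(1 − 2P − Q) − ¼ ln(1 − 2Q).
1 − 2P − Q = 0.2563, giving −½ ln(0.2563) = 0.680703.
1 − 2Q = 0.7802, giving −¼ ln(0.7802) = 0.062051.
d = 0.680703 + 0.062051 = 0.742754.
Under a molecular clock d = 2μt, so t = d/(2μ) = 0.742754 / (2 × 3.7 × 10^-8) = 10.04 million years.

10.04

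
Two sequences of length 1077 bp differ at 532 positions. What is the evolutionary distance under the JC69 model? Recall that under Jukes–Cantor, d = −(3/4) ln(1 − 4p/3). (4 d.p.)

0.8061

p = 532/1077 ≈ 0.493965.
d = −(3/4) ln(1 − 4p/3) = −0.75 ln(1 − 0.65862) = −0.75 ln(0.34138)
  = −0.75 × (-1.074759) = 0.806069 substitutions/site.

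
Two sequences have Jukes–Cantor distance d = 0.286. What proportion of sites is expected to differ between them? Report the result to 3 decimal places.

p = (3/4)(1 − e^(−4d/3)) = 0.75 × (1 − e^(-0.381333)) = 0.75 × (1 − 0.682950) = 0.237788.

0.238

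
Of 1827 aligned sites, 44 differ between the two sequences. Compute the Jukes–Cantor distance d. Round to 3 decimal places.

p = 44/1827 ≈ 0.024083.
d = −(3/4) ln(1 − 4p/3) = −0.75 ln(1 − 0.032111) = −0.75 ln(0.967889)
  = −0.75 × (-0.032638) = 0.024479 substitutions/site.

0.024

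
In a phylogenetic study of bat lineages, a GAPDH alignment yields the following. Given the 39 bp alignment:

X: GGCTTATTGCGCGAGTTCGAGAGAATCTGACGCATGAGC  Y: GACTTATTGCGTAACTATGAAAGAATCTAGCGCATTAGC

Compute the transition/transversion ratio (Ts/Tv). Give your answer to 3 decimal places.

Transitions are A↔G and C↔T; transversions are all other mismatches.
Transitions: 7. Transversions: 3.
R = 7/3 = 2.333333… ≈ 2.333 (to 3 d.p.).

2.333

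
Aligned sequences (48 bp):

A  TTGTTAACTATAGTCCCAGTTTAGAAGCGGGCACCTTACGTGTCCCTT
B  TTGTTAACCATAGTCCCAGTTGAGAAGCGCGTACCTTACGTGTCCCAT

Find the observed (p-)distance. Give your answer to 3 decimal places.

The sequences differ at 5 of 48 positions (sites 9, 22, 30, 32, 47).
p = 5/48 = 0.104166… ≈ 0.104 (to 3 d.p.).

0.104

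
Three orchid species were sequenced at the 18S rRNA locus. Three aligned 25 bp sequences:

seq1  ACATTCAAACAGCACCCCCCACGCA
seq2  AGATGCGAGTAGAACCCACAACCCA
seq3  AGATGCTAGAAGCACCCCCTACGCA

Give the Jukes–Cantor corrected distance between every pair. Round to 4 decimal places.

seq1–seq2: 9/25 sites differ → p = 0.36, d = −0.75 ln(1 − 0.48) = 0.490445 ≈ 0.4904.
seq1–seq3: 6/25 sites differ → p = 0.24, d = −0.75 ln(1 − 0.32) = 0.289247 ≈ 0.2892.
seq2–seq3: 6/25 sites differ → p = 0.24, d = −0.75 ln(1 − 0.32) = 0.289247 ≈ 0.2892.

d(seq1,seq2) = 0.4904, d(seq1,seq3) = 0.2892, d(seq2,seq3) = 0.2892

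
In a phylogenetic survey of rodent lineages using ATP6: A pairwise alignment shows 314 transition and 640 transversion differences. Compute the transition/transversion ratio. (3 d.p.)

R = 314/640 = 0.490625 ≈ 0.491 (to 3 d.p.).

0.491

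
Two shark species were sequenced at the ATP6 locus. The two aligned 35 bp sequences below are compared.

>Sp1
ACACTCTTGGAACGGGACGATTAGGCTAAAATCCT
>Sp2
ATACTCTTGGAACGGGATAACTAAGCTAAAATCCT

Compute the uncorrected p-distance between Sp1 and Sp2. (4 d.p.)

0.1429

The sequences differ at 5 of 35 positions (sites 2, 18, 19, 21, 24).
p = 5/35 = 0.142857… ≈ 0.1429 (to 4 d.p.).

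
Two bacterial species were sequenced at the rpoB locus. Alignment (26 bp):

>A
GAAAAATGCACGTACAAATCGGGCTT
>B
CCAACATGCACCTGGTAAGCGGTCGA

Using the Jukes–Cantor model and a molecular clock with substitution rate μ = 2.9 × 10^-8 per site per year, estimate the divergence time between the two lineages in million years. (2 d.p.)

The sequences differ at 11 of 26 sites, so p = 11/26 ≈ 0.423077.
d = −(3/4) ln(1 − 4p/3) = −0.75 ln(1 − 0.564103) = −0.75 ln(0.435897)
  = −0.75 × (-0.830349) = 0.622762 substitutions/site.
Under a molecular clock d = 2μt, so t = d/(2μ) = 0.622762 / (2 × 2.9 × 10^-8) = 10.74 million years.

10.74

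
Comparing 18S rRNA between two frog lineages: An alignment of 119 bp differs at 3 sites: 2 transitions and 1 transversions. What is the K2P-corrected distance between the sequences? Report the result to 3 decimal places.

0.026

P = 2/119 ≈ 0.016807 and Q = 1/119 ≈ 0.008403.
Under the Kimura two-parameter model, d = −½ ln(1 − 2P − Q) − ¼ ln(1 − 2Q).
1 − 2P − Q = 0.957983, giving −½ ln(0.957983) = 0.021463.
1 − 2Q = 0.983194, giving −¼ ln(0.983194) = 0.004237.
d = 0.021463 + 0.004237 = 0.025700.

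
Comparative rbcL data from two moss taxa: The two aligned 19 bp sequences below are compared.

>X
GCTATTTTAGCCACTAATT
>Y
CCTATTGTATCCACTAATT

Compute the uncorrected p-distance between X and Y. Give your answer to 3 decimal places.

0.158

The sequences differ at 3 of 19 positions (sites 1, 7, 10).
p = 3/19 = 0.157894… ≈ 0.158 (to 3 d.p.).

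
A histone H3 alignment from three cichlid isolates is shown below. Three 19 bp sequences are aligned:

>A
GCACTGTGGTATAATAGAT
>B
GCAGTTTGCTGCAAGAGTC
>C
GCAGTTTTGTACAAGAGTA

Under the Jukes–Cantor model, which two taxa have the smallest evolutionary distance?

A–B: 8/19 differ, p = 0.421, d = 0.618.
A–C: 7/19 differ, p = 0.368, d = 0.507.
B–C: 4/19 differ, p = 0.211, d = 0.247.
The smallest distance is between B and C.

B and C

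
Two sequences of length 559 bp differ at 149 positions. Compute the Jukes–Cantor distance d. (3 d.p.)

0.329

p = 149/559 ≈ 0.266547.
d = −(3/4) ln(1 − 4p/3) = −0.75 ln(1 − 0.355396) = −0.75 ln(0.644604)
  = −0.75 × (-0.439119) = 0.329339 substitutions/site.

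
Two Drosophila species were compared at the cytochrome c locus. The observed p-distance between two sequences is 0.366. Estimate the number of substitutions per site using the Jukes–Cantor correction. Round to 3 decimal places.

0.502

d = −(3/4) ln(1 − 4p/3) = −0.75 ln(1 − 0.488) = −0.75 ln(0.512)
  = −0.75 × (-0.669431) = 0.502073 substitutions/site.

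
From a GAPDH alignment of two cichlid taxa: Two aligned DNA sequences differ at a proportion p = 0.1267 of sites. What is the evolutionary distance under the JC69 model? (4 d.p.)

0.1388

d = −(3/4) ln(1 − 4p/3) = −0.75 ln(1 − 0.168933) = −0.75 ln(0.831067)
  = −0.75 × (-0.185045) = 0.138784 substitutions/site.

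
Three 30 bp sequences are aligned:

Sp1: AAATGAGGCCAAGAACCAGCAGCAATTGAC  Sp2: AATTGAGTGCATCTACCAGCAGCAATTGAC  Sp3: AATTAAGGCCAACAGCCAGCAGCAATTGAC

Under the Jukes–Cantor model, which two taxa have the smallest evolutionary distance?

Sp1 and Sp3

Sp1–Sp2: 6/30 differ, p = 0.200, d = 0.233.
Sp1–Sp3: 4/30 differ, p = 0.133, d = 0.147.
Sp2–Sp3: 6/30 differ, p = 0.200, d = 0.233.
The smallest distance is between Sp1 and Sp3.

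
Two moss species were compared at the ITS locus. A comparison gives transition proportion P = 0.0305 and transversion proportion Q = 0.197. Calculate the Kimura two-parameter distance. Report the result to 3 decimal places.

Under the Kimura two-parameter model, d = −½ ln(1 − 2P − Q) − ¼ ln(1 − 2Q).
1 − 2P − Q = 0.742, giving −½ ln(0.742) = 0.149203.
1 − 2Q = 0.606, giving −¼ ln(0.606) = 0.125219.
d = 0.149203 + 0.125219 = 0.274422.

0.274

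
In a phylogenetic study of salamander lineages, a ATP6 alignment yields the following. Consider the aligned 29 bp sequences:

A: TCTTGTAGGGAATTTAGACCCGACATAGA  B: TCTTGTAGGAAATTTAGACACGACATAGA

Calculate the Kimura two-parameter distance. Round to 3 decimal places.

Of 29 sites, 1 differences are transitions and 1 are transversions, so P = 1/29 ≈ 0.034483 and Q = 1/29 ≈ 0.034483.
Under the Kimura two-parameter model, d = −½ ln(1 − 2P − Q) − ¼ ln(1 − 2Q).
1 − 2P − Q = 0.896551, giving −½ ln(0.896551) = 0.054600.
1 − 2Q = 0.931034, giving −¼ ln(0.931034) = 0.017865.
d = 0.054600 + 0.017865 = 0.072465.

0.072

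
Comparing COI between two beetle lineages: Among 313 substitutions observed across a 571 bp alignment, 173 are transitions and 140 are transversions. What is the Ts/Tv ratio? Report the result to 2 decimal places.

1.24

R = 173/140 = 1.235714… ≈ 1.24 (to 2 d.p.).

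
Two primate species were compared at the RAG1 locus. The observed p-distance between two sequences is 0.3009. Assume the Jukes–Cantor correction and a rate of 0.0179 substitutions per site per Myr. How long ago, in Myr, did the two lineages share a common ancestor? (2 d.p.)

10.74

d = −(3/4) ln(1 − 4p/3) = −0.75 ln(1 − 0.4012) = −0.75 ln(0.5988)
  = −0.75 × (-0.512828) = 0.384621 substitutions/site.
Under a molecular clock d = 2μt, so t = d/(2μ) = 0.384621 / (2 × 0.0179) = 10.74 Myr.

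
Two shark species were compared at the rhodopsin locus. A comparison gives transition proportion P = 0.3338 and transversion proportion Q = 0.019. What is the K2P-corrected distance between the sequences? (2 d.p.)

0.59

Under the Kimura two-parameter model, d = −½ ln(1 − 2P − Q) − ¼ ln(1 − 2Q).
1 − 2P − Q = 0.3134, giving −½ ln(0.3134) = 0.580137.
1 − 2Q = 0.962, giving −¼ ln(0.962) = 0.009685.
d = 0.580137 + 0.009685 = 0.589822.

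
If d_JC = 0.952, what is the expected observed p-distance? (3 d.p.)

0.539

p = (3/4)(1 − e^(−4d/3)) = 0.75 × (1 − e^(-1.269333)) = 0.75 × (1 − 0.281019) = 0.539236.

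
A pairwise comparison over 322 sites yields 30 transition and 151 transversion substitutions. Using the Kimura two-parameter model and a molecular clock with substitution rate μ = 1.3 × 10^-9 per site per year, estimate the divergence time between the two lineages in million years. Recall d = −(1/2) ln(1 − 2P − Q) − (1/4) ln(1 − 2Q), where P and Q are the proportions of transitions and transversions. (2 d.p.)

P = 30/322 ≈ 0.093168 and Q = 151/322 ≈ 0.468944.
Under the Kimura two-parameter model, d = −½ ln(1 − 2P − Q) − ¼ ln(1 − 2Q).
1 − 2P − Q = 0.34472, giving −½ ln(0.34472) = 0.532511.
1 − 2Q = 0.062112, giving −¼ ln(0.062112) = 0.694704.
d = 0.532511 + 0.694704 = 1.227215.
Under a molecular clock d = 2μt, so t = d/(2μ) = 1.227215 / (2 × 1.3 × 10^-9) = 472.01 million years.

472.01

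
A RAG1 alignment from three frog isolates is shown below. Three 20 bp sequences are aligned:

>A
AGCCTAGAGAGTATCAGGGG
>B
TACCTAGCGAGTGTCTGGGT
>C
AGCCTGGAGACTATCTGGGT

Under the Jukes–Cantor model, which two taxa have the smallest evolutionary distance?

A–B: 6/20 differ, p = 0.300, d = 0.383.
A–C: 4/20 differ, p = 0.200, d = 0.233.
B–C: 6/20 differ, p = 0.300, d = 0.383.
The smallest distance is between A and C.

A and C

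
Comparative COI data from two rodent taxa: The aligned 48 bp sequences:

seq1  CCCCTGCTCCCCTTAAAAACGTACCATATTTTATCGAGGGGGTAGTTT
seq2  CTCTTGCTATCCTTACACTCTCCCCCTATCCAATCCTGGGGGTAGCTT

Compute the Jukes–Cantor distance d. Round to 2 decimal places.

0.48

The sequences differ at 17 of 48 sites, so p = 17/48 ≈ 0.354167.
d = −(3/4) ln(1 − 4p/3) = −0.75 ln(1 − 0.472223) = −0.75 ln(0.527777)
  = −0.75 × (-0.639081) = 0.479311 substitutions/site.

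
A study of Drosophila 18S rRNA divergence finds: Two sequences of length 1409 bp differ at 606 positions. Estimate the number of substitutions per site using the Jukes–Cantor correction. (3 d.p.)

0.639

p = 606/1409 ≈ 0.430092.
d = −(3/4) ln(1 − 4p/3) = −0.75 ln(1 − 0.573456) = −0.75 ln(0.426544)
  = −0.75 × (-0.852040) = 0.639030 substitutions/site.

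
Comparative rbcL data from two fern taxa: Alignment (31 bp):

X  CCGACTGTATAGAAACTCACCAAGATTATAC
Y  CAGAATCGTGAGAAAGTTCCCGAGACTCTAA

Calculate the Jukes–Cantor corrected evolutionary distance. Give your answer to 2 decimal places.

The sequences differ at 13 of 31 sites, so p = 13/31 ≈ 0.419355.
d = −(3/4) ln(1 − 4p/3) = −0.75 ln(1 − 0.55914) = −0.75 ln(0.44086)
  = −0.75 × (-0.819028) = 0.614271 substitutions/site.

0.61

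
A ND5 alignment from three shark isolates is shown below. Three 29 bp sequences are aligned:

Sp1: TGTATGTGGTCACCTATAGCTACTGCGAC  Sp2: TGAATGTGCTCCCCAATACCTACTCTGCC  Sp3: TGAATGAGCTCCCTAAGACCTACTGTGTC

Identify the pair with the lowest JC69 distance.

Sp1–Sp2: 8/29 differ, p = 0.276, d = 0.344.
Sp1–Sp3: 10/29 differ, p = 0.345, d = 0.462.
Sp2–Sp3: 5/29 differ, p = 0.172, d = 0.196.
The smallest distance is between Sp2 and Sp3.

Sp2 and Sp3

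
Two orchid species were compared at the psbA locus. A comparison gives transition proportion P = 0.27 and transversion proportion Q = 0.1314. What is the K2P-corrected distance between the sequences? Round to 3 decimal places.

Under the Kimura two-parameter model, d = −½ ln(1 − 2P − Q) − ¼ ln(1 − 2Q).
1 − 2P − Q = 0.3286, giving −½ ln(0.3286) = 0.556457.
1 − 2Q = 0.7372, giving −¼ ln(0.7372) = 0.076224.
d = 0.556457 + 0.076224 = 0.632681.

0.633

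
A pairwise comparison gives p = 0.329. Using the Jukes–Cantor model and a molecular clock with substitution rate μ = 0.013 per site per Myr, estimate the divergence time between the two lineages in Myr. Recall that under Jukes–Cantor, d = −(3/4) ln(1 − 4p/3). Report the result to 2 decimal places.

16.66

d = −(3/4) ln(1 − 4p/3) = −0.75 ln(1 − 0.438667) = −0.75 ln(0.561333)
  = −0.75 × (-0.577441) = 0.433081 substitutions/site.
Under a molecular clock d = 2μt, so t = d/(2μ) = 0.433081 / (2 × 0.013) = 16.66 Myr.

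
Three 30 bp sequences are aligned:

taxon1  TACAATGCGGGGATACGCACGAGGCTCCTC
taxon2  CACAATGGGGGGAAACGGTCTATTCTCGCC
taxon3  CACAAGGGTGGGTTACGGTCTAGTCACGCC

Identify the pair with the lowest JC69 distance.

taxon2 and taxon3

taxon1–taxon2: 10/30 differ, p = 0.333, d = 0.441.
taxon1–taxon3: 12/30 differ, p = 0.400, d = 0.572.
taxon2–taxon3: 6/30 differ, p = 0.200, d = 0.233.
The smallest distance is between taxon2 and taxon3.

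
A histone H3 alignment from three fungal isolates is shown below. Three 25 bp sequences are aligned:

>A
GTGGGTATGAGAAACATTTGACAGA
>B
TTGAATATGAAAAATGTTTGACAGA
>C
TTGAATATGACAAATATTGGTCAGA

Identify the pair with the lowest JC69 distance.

A–B: 6/25 differ, p = 0.240, d = 0.289.
A–C: 7/25 differ, p = 0.280, d = 0.351.
B–C: 4/25 differ, p = 0.160, d = 0.180.
The smallest distance is between B and C.

B and C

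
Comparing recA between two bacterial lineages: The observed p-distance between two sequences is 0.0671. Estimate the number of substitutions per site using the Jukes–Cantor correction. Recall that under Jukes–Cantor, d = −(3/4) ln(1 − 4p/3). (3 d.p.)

d = −(3/4) ln(1 − 4p/3) = −0.75 ln(1 − 0.089467) = −0.75 ln(0.910533)
  = −0.75 × (-0.093725) = 0.070294 substitutions/site.

0.070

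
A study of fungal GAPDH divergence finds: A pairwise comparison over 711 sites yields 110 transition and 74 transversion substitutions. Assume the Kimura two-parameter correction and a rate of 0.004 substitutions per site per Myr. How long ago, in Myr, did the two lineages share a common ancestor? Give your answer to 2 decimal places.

P = 110/711 ≈ 0.154712 and Q = 74/711 ≈ 0.104079.
Under the Kimura two-parameter model, d = −½ ln(1 − 2P − Q) − ¼ ln(1 − 2Q).
1 − 2P − Q = 0.586497, giving −½ ln(0.586497) = 0.266794.
1 − 2Q = 0.791842, giving −¼ ln(0.791842) = 0.058348.
d = 0.266794 + 0.058348 = 0.325142.
Under a molecular clock d = 2μt, so t = d/(2μ) = 0.325142 / (2 × 0.004) = 40.64 Myr.

40.64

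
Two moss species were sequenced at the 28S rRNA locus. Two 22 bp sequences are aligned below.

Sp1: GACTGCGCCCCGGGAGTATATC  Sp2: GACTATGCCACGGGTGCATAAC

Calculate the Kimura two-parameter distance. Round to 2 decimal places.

0.34

Of 22 sites, 3 differences are transitions and 3 are transversions, so P = 3/22 ≈ 0.136364 and Q = 3/22 ≈ 0.136364.
Under the Kimura two-parameter model, d = −½ ln(1 − 2P − Q) − ¼ ln(1 − 2Q).
1 − 2P − Q = 0.590908, giving −½ ln(0.590908) = 0.263047.
1 − 2Q = 0.727272, giving −¼ ln(0.727272) = 0.079614.
d = 0.263047 + 0.079614 = 0.342661.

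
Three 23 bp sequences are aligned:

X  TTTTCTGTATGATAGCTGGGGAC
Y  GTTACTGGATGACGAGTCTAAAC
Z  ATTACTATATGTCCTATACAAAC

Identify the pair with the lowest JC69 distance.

X–Y: 11/23 differ, p = 0.478, d = 0.761.
X–Z: 12/23 differ, p = 0.522, d = 0.892.
Y–Z: 9/23 differ, p = 0.391, d = 0.553.
The smallest distance is between Y and Z.

Y and Z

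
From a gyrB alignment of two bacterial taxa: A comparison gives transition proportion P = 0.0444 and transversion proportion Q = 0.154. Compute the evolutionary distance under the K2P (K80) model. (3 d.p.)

Under the Kimura two-parameter model, d = −½ ln(1 − 2P − Q) − ¼ ln(1 − 2Q).
1 − 2P − Q = 0.7572, giving −½ ln(0.7572) = 0.139064.
1 − 2Q = 0.692, giving −¼ ln(0.692) = 0.092042.
d = 0.139064 + 0.092042 = 0.231106.

0.231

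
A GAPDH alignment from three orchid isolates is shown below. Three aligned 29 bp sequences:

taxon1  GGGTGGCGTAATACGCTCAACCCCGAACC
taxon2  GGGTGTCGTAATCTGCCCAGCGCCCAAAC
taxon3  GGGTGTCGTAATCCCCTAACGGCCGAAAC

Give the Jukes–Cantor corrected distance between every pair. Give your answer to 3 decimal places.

taxon1–taxon2: 8/29 sites differ → p ≈ 0.275862, d = −0.75 ln(1 − 0.367816) = 0.343931 ≈ 0.344.
taxon1–taxon3: 8/29 sites differ → p ≈ 0.275862, d = −0.75 ln(1 − 0.367816) = 0.343931 ≈ 0.344.
taxon2–taxon3: 7/29 sites differ → p ≈ 0.241379, d = −0.75 ln(1 − 0.321839) = 0.291278 ≈ 0.291.

d(taxon1,taxon2) = 0.344, d(taxon1,taxon3) = 0.344, d(taxon2,taxon3) = 0.291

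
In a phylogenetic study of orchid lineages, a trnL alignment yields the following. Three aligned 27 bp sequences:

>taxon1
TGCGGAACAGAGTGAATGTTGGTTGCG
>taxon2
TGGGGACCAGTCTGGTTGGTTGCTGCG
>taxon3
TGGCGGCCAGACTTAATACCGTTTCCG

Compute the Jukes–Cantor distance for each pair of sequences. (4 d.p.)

taxon1–taxon2: 9/27 sites differ → p ≈ 0.333333, d = −0.75 ln(1 − 0.444444) = 0.440839 ≈ 0.4408.
taxon1–taxon3: 11/27 sites differ → p ≈ 0.407407, d = −0.75 ln(1 − 0.543209) = 0.587647 ≈ 0.5876.
taxon2–taxon3: 13/27 sites differ → p ≈ 0.481481, d = −0.75 ln(1 − 0.641975) = 0.770364 ≈ 0.7704.

d(taxon1,taxon2) = 0.4408, d(taxon1,taxon3) = 0.5876, d(taxon2,taxon3) = 0.7704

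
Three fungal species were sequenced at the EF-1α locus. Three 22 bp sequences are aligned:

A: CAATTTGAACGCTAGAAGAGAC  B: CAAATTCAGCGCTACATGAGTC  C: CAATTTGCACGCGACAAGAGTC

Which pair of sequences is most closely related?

A and C

A–B: 6/22 differ, p = 0.273, d = 0.339.
A–C: 4/22 differ, p = 0.182, d = 0.208.
B–C: 6/22 differ, p = 0.273, d = 0.339.
The smallest distance is between A and C.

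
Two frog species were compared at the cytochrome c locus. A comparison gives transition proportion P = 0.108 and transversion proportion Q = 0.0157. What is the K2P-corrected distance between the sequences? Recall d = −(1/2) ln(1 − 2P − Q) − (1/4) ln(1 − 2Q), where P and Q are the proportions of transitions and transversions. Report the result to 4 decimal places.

0.1398

Under the Kimura two-parameter model, d = −½ ln(1 − 2P − Q) − ¼ ln(1 − 2Q).
1 − 2P − Q = 0.7683, giving −½ ln(0.7683) = 0.131787.
1 − 2Q = 0.9686, giving −¼ ln(0.9686) = 0.007976.
d = 0.131787 + 0.007976 = 0.139763.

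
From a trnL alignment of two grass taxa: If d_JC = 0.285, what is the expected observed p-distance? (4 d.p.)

p = (3/4)(1 − e^(−4d/3)) = 0.75 × (1 − e^(-0.38)) = 0.75 × (1 − 0.683861) = 0.237104.

0.2371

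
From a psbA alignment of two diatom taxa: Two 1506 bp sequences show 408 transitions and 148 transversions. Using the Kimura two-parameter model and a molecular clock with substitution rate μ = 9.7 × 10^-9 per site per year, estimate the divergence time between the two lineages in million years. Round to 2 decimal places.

P = 408/1506 ≈ 0.270916 and Q = 148/1506 ≈ 0.098274.
Under the Kimura two-parameter model, d = −½ ln(1 − 2P − Q) − ¼ ln(1 − 2Q).
1 − 2P − Q = 0.359894, giving −½ ln(0.359894) = 0.510973.
1 − 2Q = 0.803452, giving −¼ ln(0.803452) = 0.054709.
d = 0.510973 + 0.054709 = 0.565682.
Under a molecular clock d = 2μt, so t = d/(2μ) = 0.565682 / (2 × 9.7 × 10^-9) = 29.16 million years.

29.16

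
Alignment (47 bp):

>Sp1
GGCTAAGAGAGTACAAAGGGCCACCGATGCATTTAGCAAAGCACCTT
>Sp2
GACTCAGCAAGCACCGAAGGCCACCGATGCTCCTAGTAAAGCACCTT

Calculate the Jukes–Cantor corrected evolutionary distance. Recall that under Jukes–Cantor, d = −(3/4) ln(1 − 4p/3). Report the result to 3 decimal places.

0.312

The sequences differ at 12 of 47 sites, so p = 12/47 ≈ 0.255319.
d = −(3/4) ln(1 − 4p/3) = −0.75 ln(1 − 0.340425) = −0.75 ln(0.659575)
  = −0.75 × (-0.416160) = 0.312120 substitutions/site.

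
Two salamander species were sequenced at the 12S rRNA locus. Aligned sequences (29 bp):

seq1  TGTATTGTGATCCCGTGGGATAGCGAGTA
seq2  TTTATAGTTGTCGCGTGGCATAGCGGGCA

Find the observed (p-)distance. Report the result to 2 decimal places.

The sequences differ at 8 of 29 positions (sites 2, 6, 9, 10, 13, 19, 26, 28).
p = 8/29 = 0.275862… ≈ 0.28 (to 2 d.p.).

0.28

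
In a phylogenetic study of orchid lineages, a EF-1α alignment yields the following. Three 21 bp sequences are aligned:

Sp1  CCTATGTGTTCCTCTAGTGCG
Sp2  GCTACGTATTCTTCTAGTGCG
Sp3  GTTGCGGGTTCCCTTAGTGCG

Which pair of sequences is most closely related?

Sp1–Sp2: 4/21 differ, p = 0.190, d = 0.220.
Sp1–Sp3: 7/21 differ, p = 0.333, d = 0.441.
Sp2–Sp3: 7/21 differ, p = 0.333, d = 0.441.
The smallest distance is between Sp1 and Sp2.

Sp1 and Sp2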